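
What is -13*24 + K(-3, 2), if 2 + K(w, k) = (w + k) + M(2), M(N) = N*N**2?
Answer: -307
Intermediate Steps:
M(N) = N**3
K(w, k) = 6 + k + w (K(w, k) = -2 + ((w + k) + 2**3) = -2 + ((k + w) + 8) = -2 + (8 + k + w) = 6 + k + w)
-13*24 + K(-3, 2) = -13*24 + (6 + 2 - 3) = -312 + 5 = -307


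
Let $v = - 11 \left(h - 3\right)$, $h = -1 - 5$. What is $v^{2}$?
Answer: $9801$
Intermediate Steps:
$h = -6$ ($h = -1 - 5 = -6$)
$v = 99$ ($v = - 11 \left(-6 - 3\right) = \left(-11\right) \left(-9\right) = 99$)
$v^{2} = 99^{2} = 9801$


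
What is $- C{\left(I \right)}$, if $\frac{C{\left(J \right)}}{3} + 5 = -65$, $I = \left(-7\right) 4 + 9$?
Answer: $210$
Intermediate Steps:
$I = -19$ ($I = -28 + 9 = -19$)
$C{\left(J \right)} = -210$ ($C{\left(J \right)} = -15 + 3 \left(-65\right) = -15 - 195 = -210$)
$- C{\left(I \right)} = \left(-1\right) \left(-210\right) = 210$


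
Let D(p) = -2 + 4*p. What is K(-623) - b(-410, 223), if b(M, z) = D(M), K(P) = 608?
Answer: 2250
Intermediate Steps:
b(M, z) = -2 + 4*M
K(-623) - b(-410, 223) = 608 - (-2 + 4*(-410)) = 608 - (-2 - 1640) = 608 - 1*(-1642) = 608 + 1642 = 2250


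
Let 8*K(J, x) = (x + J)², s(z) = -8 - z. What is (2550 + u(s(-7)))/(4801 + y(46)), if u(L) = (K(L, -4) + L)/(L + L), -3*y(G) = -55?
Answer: 122349/231328 ≈ 0.52890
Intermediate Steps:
y(G) = 55/3 (y(G) = -⅓*(-55) = 55/3)
K(J, x) = (J + x)²/8 (K(J, x) = (x + J)²/8 = (J + x)²/8)
u(L) = (L + (-4 + L)²/8)/(2*L) (u(L) = ((L - 4)²/8 + L)/(L + L) = ((-4 + L)²/8 + L)/((2*L)) = (L + (-4 + L)²/8)*(1/(2*L)) = (L + (-4 + L)²/8)/(2*L))
(2550 + u(s(-7)))/(4801 + y(46)) = (2550 + (1/(-8 - 1*(-7)) + (-8 - 1*(-7))/16))/(4801 + 55/3) = (2550 + (1/(-8 + 7) + (-8 + 7)/16))/(14458/3) = (2550 + (1/(-1) + (1/16)*(-1)))*(3/14458) = (2550 + (-1 - 1/16))*(3/14458) = (2550 - 17/16)*(3/14458) = (40783/16)*(3/14458) = 122349/231328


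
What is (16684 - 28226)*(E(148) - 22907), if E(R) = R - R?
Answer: 264392594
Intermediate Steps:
E(R) = 0
(16684 - 28226)*(E(148) - 22907) = (16684 - 28226)*(0 - 22907) = -11542*(-22907) = 264392594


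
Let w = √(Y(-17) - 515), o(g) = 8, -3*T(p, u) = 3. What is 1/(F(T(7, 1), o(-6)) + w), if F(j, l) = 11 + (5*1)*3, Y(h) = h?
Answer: 13/604 - I*√133/604 ≈ 0.021523 - 0.019094*I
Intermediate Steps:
T(p, u) = -1 (T(p, u) = -⅓*3 = -1)
F(j, l) = 26 (F(j, l) = 11 + 5*3 = 11 + 15 = 26)
w = 2*I*√133 (w = √(-17 - 515) = √(-532) = 2*I*√133 ≈ 23.065*I)
1/(F(T(7, 1), o(-6)) + w) = 1/(26 + 2*I*√133)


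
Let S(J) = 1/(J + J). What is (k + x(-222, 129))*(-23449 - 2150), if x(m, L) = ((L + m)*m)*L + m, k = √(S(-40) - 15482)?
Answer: -68173004088 - 25599*I*√6192805/20 ≈ -6.8173e+10 - 3.1852e+6*I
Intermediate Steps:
S(J) = 1/(2*J)
k = I*√6192805/20 (k = √((½)/(-40) - 15482) = √((½)*(-1/40) - 15482) = √(-1/80 - 15482) = √(-1238561/80) = I*√6192805/20 ≈ 124.43*I)
x(m, L) = m + L*m*(L + m) (x(m, L) = (m*(L + m))*L + m = L*m*(L + m) + m = m + L*m*(L + m))
(k + x(-222, 129))*(-23449 - 2150) = (I*√6192805/20 - 222*(1 + 129² + 129*(-222)))*(-23449 - 2150) = (I*√6192805/20 - 222*(1 + 16641 - 28638))*(-25599) = (I*√6192805/20 - 222*(-11996))*(-25599) = (I*√6192805/20 + 2663112)*(-25599) = (2663112 + I*√6192805/20)*(-25599) = -68173004088 - 25599*I*√6192805/20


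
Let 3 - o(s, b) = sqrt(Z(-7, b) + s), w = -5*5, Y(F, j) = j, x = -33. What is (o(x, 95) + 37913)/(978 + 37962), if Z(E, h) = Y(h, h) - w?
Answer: 9479/9735 - sqrt(87)/38940 ≈ 0.97346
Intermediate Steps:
w = -25
Z(E, h) = 25 + h (Z(E, h) = h - 1*(-25) = h + 25 = 25 + h)
o(s, b) = 3 - sqrt(25 + b + s) (o(s, b) = 3 - sqrt((25 + b) + s) = 3 - sqrt(25 + b + s))
(o(x, 95) + 37913)/(978 + 37962) = ((3 - sqrt(25 + 95 - 33)) + 37913)/(978 + 37962) = ((3 - sqrt(87)) + 37913)/38940 = (37916 - sqrt(87))*(1/38940) = 9479/9735 - sqrt(87)/38940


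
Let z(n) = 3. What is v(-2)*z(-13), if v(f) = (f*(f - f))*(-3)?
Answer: 0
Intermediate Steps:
v(f) = 0 (v(f) = (f*0)*(-3) = 0*(-3) = 0)
v(-2)*z(-13) = 0*3 = 0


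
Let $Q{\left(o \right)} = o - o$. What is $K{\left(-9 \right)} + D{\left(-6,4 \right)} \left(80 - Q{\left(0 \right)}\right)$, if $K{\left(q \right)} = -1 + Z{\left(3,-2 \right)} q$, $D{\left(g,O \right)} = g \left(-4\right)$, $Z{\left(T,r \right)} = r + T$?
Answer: $1910$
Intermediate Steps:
$Z{\left(T,r \right)} = T + r$
$D{\left(g,O \right)} = - 4 g$
$K{\left(q \right)} = -1 + q$ ($K{\left(q \right)} = -1 + \left(3 - 2\right) q = -1 + 1 q = -1 + q$)
$Q{\left(o \right)} = 0$
$K{\left(-9 \right)} + D{\left(-6,4 \right)} \left(80 - Q{\left(0 \right)}\right) = \left(-1 - 9\right) + \left(-4\right) \left(-6\right) \left(80 - 0\right) = -10 + 24 \left(80 + 0\right) = -10 + 24 \cdot 80 = -10 + 1920 = 1910$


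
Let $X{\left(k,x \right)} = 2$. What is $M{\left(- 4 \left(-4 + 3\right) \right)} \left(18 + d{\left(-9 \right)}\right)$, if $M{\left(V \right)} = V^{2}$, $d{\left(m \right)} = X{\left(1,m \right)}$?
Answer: $320$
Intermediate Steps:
$d{\left(m \right)} = 2$
$M{\left(- 4 \left(-4 + 3\right) \right)} \left(18 + d{\left(-9 \right)}\right) = \left(- 4 \left(-4 + 3\right)\right)^{2} \left(18 + 2\right) = \left(\left(-4\right) \left(-1\right)\right)^{2} \cdot 20 = 4^{2} \cdot 20 = 16 \cdot 20 = 320$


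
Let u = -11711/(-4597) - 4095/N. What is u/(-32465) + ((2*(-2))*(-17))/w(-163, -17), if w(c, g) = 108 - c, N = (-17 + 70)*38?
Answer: 20437645992191/81455172559370 ≈ 0.25091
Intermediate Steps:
N = 2014 (N = 53*38 = 2014)
u = 4761239/9258358 (u = -11711/(-4597) - 4095/2014 = -11711*(-1/4597) - 4095*1/2014 = 11711/4597 - 4095/2014 = 4761239/9258358 ≈ 0.51426)
u/(-32465) + ((2*(-2))*(-17))/w(-163, -17) = (4761239/9258358)/(-32465) + ((2*(-2))*(-17))/(108 - 1*(-163)) = (4761239/9258358)*(-1/32465) + (-4*(-17))/(108 + 163) = -4761239/300572592470 + 68/271 = 20437645992191/81455172559370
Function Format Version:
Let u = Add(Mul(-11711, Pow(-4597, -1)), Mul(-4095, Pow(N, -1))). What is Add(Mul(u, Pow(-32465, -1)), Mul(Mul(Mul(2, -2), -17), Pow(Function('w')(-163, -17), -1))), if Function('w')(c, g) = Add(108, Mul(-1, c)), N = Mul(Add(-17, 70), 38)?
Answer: Rational(20437645992191, 81455172559370) ≈ 0.25091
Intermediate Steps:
N = 2014 (N = Mul(53, 38) = 2014)
u = Rational(4761239, 9258358) (u = Add(Mul(-11711, Pow(-4597, -1)), Mul(-4095, Pow(2014, -1))) = Add(Mul(-11711, Rational(-1, 4597)), Mul(-4095, Rational(1, 2014))) = Add(Rational(11711, 4597), Rational(-4095, 2014)) = Rational(4761239, 9258358) ≈ 0.51426)
Add(Mul(u, Pow(-32465, -1)), Mul(Mul(Mul(2, -2), -17), Pow(Function('w')(-163, -17), -1))) = Add(Mul(Rational(4761239, 9258358), Pow(-32465, -1)), Mul(Mul(Mul(2, -2), -17), Pow(Add(108, Mul(-1, -163)), -1))) = Add(Mul(Rational(4761239, 9258358), Rational(-1, 32465)), Mul(Mul(-4, -17), Pow(Add(108, 163), -1))) = Add(Rational(-4761239, 300572592470), Mul(68, Pow(271, -1))) = Add(Rational(-4761239, 300572592470), Mul(68, Rational(1, 271))) = Add(Rational(-4761239, 300572592470), Rational(68, 271)) = Rational(20437645992191, 81455172559370)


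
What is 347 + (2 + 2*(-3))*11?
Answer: 303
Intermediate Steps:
347 + (2 + 2*(-3))*11 = 347 + (2 - 6)*11 = 347 - 4*11 = 347 - 44 = 303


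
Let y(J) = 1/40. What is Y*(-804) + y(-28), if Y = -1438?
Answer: 46246081/40 ≈ 1.1562e+6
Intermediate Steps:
y(J) = 1/40
Y*(-804) + y(-28) = -1438*(-804) + 1/40 = 1156152 + 1/40 = 46246081/40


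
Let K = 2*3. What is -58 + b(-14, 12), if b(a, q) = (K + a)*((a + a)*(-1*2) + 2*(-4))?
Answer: -442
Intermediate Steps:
K = 6
b(a, q) = (-8 - 4*a)*(6 + a) (b(a, q) = (6 + a)*((a + a)*(-1*2) + 2*(-4)) = (6 + a)*((2*a)*(-2) - 8) = (6 + a)*(-4*a - 8) = (6 + a)*(-8 - 4*a) = (-8 - 4*a)*(6 + a))
-58 + b(-14, 12) = -58 + (-48 - 32*(-14) - 4*(-14)²) = -58 + (-48 + 448 - 4*196) = -58 + (-48 + 448 - 784) = -58 - 384 = -442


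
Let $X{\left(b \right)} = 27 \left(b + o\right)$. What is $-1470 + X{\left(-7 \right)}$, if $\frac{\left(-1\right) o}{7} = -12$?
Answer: $609$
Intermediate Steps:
$o = 84$ ($o = \left(-7\right) \left(-12\right) = 84$)
$X{\left(b \right)} = 2268 + 27 b$ ($X{\left(b \right)} = 27 \left(b + 84\right) = 27 \left(84 + b\right) = 2268 + 27 b$)
$-1470 + X{\left(-7 \right)} = -1470 + \left(2268 + 27 \left(-7\right)\right) = -1470 + \left(2268 - 189\right) = -1470 + 2079 = 609$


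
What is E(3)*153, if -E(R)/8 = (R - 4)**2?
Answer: -1224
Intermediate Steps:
E(R) = -8*(-4 + R)**2 (E(R) = -8*(R - 4)**2 = -8*(-4 + R)**2)
E(3)*153 = -8*(-4 + 3)**2*153 = -8*(-1)**2*153 = -8*1*153 = -8*153 = -1224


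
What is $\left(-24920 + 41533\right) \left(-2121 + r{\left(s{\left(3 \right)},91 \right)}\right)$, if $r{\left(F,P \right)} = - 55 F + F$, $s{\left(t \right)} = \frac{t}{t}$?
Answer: $-36133275$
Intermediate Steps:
$s{\left(t \right)} = 1$
$r{\left(F,P \right)} = - 54 F$
$\left(-24920 + 41533\right) \left(-2121 + r{\left(s{\left(3 \right)},91 \right)}\right) = \left(-24920 + 41533\right) \left(-2121 - 54\right) = 16613 \left(-2121 - 54\right) = 16613 \left(-2175\right) = -36133275$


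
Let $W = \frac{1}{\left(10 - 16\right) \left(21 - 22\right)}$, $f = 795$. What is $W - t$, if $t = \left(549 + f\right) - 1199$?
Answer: $- \frac{869}{6} \approx -144.83$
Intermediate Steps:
$t = 145$ ($t = \left(549 + 795\right) - 1199 = 1344 - 1199 = 145$)
$W = \frac{1}{6}$ ($W = \frac{1}{\left(10 - 16\right) \left(-1\right)} = \frac{1}{\left(-6\right) \left(-1\right)} = \frac{1}{6} \approx 0.16667$)
$W - t = \frac{1}{6} - 145 = - \frac{869}{6}$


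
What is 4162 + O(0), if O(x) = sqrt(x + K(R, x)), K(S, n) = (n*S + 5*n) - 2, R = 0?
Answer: 4162 + I*sqrt(2) ≈ 4162.0 + 1.4142*I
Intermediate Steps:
K(S, n) = -2 + 5*n + S*n (K(S, n) = (S*n + 5*n) - 2 = (5*n + S*n) - 2 = -2 + 5*n + S*n)
O(x) = sqrt(-2 + 6*x) (O(x) = sqrt(x + (-2 + 5*x + 0*x)) = sqrt(x + (-2 + 5*x + 0)) = sqrt(x + (-2 + 5*x)) = sqrt(-2 + 6*x))
4162 + O(0) = 4162 + sqrt(-2 + 6*0) = 4162 + sqrt(-2 + 0) = 4162 + sqrt(-2) = 4162 + I*sqrt(2)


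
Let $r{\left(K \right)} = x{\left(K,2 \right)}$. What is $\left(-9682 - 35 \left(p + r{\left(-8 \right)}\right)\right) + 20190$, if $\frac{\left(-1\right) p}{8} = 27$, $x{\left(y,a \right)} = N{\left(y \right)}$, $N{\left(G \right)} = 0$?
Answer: $18068$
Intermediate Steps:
$x{\left(y,a \right)} = 0$
$r{\left(K \right)} = 0$
$p = -216$ ($p = \left(-8\right) 27 = -216$)
$\left(-9682 - 35 \left(p + r{\left(-8 \right)}\right)\right) + 20190 = \left(-9682 - 35 \left(-216 + 0\right)\right) + 20190 = \left(-9682 - -7560\right) + 20190 = \left(-9682 + 7560\right) + 20190 = -2122 + 20190 = 18068$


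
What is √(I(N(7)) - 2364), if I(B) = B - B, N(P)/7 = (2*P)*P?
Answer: 2*I*√591 ≈ 48.621*I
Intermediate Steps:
N(P) = 14*P² (N(P) = 7*((2*P)*P) = 7*(2*P²) = 14*P²)
I(B) = 0
√(I(N(7)) - 2364) = √(0 - 2364) = √(-2364) = 2*I*√591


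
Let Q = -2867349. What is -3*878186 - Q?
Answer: 232791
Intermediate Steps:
-3*878186 - Q = -3*878186 - 1*(-2867349) = -2634558 + 2867349 = 232791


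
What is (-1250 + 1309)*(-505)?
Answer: -29795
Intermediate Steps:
(-1250 + 1309)*(-505) = 59*(-505) = -29795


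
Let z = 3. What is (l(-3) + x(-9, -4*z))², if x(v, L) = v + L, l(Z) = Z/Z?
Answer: 400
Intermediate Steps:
l(Z) = 1
x(v, L) = L + v
(l(-3) + x(-9, -4*z))² = (1 + (-4*3 - 9))² = (1 + (-12 - 9))² = (1 - 21)² = (-20)² = 400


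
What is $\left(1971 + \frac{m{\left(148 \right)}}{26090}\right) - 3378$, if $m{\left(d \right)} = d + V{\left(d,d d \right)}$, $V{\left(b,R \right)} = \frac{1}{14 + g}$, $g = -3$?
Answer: $- \frac{403793301}{286990} \approx -1407.0$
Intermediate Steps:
$V{\left(b,R \right)} = \frac{1}{11}$ ($V{\left(b,R \right)} = \frac{1}{14 - 3} = \frac{1}{11}$)
$m{\left(d \right)} = \frac{1}{11} + d$ ($m{\left(d \right)} = d + \frac{1}{11} = \frac{1}{11} + d$)
$\left(1971 + \frac{m{\left(148 \right)}}{26090}\right) - 3378 = \left(1971 + \frac{\frac{1}{11} + 148}{26090}\right) - 3378 = \left(1971 + \frac{1629}{11} \cdot \frac{1}{26090}\right) + \left(-11341 + 7963\right) = \left(1971 + \frac{1629}{286990}\right) - 3378 = \frac{565658919}{286990} - 3378 = - \frac{403793301}{286990}$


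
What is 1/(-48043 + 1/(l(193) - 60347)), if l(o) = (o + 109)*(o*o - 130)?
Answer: -11149591/535659800412 ≈ -2.0815e-5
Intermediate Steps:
l(o) = (-130 + o²)*(109 + o) (l(o) = (109 + o)*(o² - 130) = (109 + o)*(-130 + o²) = (-130 + o²)*(109 + o))
1/(-48043 + 1/(l(193) - 60347)) = 1/(-48043 + 1/((-14170 + 193³ - 130*193 + 109*193²) - 60347)) = 1/(-48043 + 1/((-14170 + 7189057 - 25090 + 109*37249) - 60347)) = 1/(-48043 + 1/((-14170 + 7189057 - 25090 + 4060141) - 60347)) = 1/(-48043 + 1/(11209938 - 60347)) = 1/(-48043 + 1/11149591) = 1/(-535659800412/11149591) = -11149591/535659800412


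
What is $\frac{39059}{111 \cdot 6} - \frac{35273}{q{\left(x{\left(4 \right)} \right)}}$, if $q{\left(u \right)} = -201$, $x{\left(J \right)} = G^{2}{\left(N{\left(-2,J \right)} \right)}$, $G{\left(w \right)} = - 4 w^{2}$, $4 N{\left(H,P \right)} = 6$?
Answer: $\frac{10447559}{44622} \approx 234.13$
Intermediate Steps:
$N{\left(H,P \right)} = \frac{3}{2}$ ($N{\left(H,P \right)} = \frac{1}{4} \cdot 6 = \frac{3}{2}$)
$x{\left(J \right)} = 81$ ($x{\left(J \right)} = \left(- 4 \left(\frac{3}{2}\right)^{2}\right)^{2} = \left(\left(-4\right) \frac{9}{4}\right)^{2} = \left(-9\right)^{2} = 81$)
$\frac{39059}{111 \cdot 6} - \frac{35273}{q{\left(x{\left(4 \right)} \right)}} = \frac{39059}{111 \cdot 6} - \frac{35273}{-201} = \frac{39059}{666} - - \frac{35273}{201} = 39059 \cdot \frac{1}{666} + \frac{35273}{201} = \frac{39059}{666} + \frac{35273}{201} = \frac{10447559}{44622}$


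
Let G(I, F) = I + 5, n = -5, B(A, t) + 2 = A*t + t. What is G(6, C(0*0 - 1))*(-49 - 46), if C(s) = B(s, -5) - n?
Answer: -1045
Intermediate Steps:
B(A, t) = -2 + t + A*t (B(A, t) = -2 + (A*t + t) = -2 + (t + A*t) = -2 + t + A*t)
C(s) = -2 - 5*s (C(s) = (-2 - 5 + s*(-5)) - 1*(-5) = (-2 - 5 - 5*s) + 5 = (-7 - 5*s) + 5 = -2 - 5*s)
G(I, F) = 5 + I
G(6, C(0*0 - 1))*(-49 - 46) = (5 + 6)*(-49 - 46) = 11*(-95) = -1045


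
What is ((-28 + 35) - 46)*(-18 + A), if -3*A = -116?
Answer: -806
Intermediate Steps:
A = 116/3 (A = -⅓*(-116) = 116/3 ≈ 38.667)
((-28 + 35) - 46)*(-18 + A) = ((-28 + 35) - 46)*(-18 + 116/3) = (7 - 46)*(62/3) = -39*62/3 = -806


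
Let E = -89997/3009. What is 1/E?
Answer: -1003/29999 ≈ -0.033434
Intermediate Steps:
E = -29999/1003 (E = -89997*1/3009 = -29999/1003 ≈ -29.909)
1/E = 1/(-29999/1003) = -1003/29999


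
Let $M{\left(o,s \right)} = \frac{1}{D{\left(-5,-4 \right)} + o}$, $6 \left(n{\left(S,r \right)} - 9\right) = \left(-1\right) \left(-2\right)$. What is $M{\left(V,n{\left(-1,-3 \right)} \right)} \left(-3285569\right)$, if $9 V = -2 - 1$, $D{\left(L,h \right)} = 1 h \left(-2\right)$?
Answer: $- \frac{9856707}{23} \approx -4.2855 \cdot 10^{5}$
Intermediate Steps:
$D{\left(L,h \right)} = - 2 h$ ($D{\left(L,h \right)} = h \left(-2\right) = - 2 h$)
$n{\left(S,r \right)} = \frac{28}{3}$ ($n{\left(S,r \right)} = 9 + \frac{\left(-1\right) \left(-2\right)}{6} = 9 + \frac{1}{6} \cdot 2 = 9 + \frac{1}{3} = \frac{28}{3}$)
$V = - \frac{1}{3}$ ($V = \frac{-2 - 1}{9} = \frac{1}{9} \left(-3\right) = - \frac{1}{3} \approx -0.33333$)
$M{\left(o,s \right)} = \frac{1}{8 + o}$ ($M{\left(o,s \right)} = \frac{1}{\left(-2\right) \left(-4\right) + o} = \frac{1}{8 + o}$)
$M{\left(V,n{\left(-1,-3 \right)} \right)} \left(-3285569\right) = \frac{1}{8 - \frac{1}{3}} \left(-3285569\right) = \frac{1}{\frac{23}{3}} \left(-3285569\right) = \frac{3}{23} \left(-3285569\right) = - \frac{9856707}{23}$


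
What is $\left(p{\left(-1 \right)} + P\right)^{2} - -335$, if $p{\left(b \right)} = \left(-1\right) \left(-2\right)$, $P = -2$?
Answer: $335$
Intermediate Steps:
$p{\left(b \right)} = 2$
$\left(p{\left(-1 \right)} + P\right)^{2} - -335 = \left(2 - 2\right)^{2} - -335 = 0^{2} + 335 = 0 + 335 = 335$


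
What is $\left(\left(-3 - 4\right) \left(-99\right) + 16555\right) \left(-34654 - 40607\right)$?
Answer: $-1298101728$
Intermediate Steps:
$\left(\left(-3 - 4\right) \left(-99\right) + 16555\right) \left(-34654 - 40607\right) = \left(\left(-7\right) \left(-99\right) + 16555\right) \left(-75261\right) = \left(693 + 16555\right) \left(-75261\right) = 17248 \left(-75261\right) = -1298101728$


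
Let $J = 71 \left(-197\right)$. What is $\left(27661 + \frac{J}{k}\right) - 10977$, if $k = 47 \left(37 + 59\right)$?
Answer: $\frac{75264221}{4512} \approx 16681.0$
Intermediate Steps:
$k = 4512$ ($k = 47 \cdot 96 = 4512$)
$J = -13987$
$\left(27661 + \frac{J}{k}\right) - 10977 = \left(27661 - \frac{13987}{4512}\right) - 10977 = \frac{124792445}{4512} - 10977 = \frac{75264221}{4512}$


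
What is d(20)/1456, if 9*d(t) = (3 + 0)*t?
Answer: 5/1092 ≈ 0.0045788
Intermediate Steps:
d(t) = t/3 (d(t) = ((3 + 0)*t)/9 = (3*t)/9 = t/3)
d(20)/1456 = ((⅓)*20)/1456 = (20/3)*(1/1456) = 5/1092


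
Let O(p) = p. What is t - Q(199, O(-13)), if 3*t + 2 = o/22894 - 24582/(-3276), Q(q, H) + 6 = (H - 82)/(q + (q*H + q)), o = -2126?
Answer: 318510920447/41044157154 ≈ 7.7602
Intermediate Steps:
Q(q, H) = -6 + (-82 + H)/(2*q + H*q) (Q(q, H) = -6 + (H - 82)/(q + (q*H + q)) = -6 + (-82 + H)/(q + (H*q + q)) = -6 + (-82 + H)/(q + (q + H*q)) = -6 + (-82 + H)/(2*q + H*q))
t = 33817837/18750186 (t = -⅔ + (-2126/22894 - 24582/(-3276))/3 = -⅔ + (-2126*1/22894 - 24582*(-1/3276))/3 = -⅔ + (-1063/11447 + 4097/546)/3 = -⅔ + (⅓)*(46317961/6250062) = -⅔ + 46317961/18750186 = 33817837/18750186 ≈ 1.8036)
t - Q(199, O(-13)) = 33817837/18750186 - (-82 - 13 - 12*199 - 6*(-13)*199)/(199*(2 - 13)) = 33817837/18750186 - (-82 - 13 - 2388 + 15522)/(199*(-11)) = 33817837/18750186 - (-1)*13039/(199*11) = 33817837/18750186 - 1*(-13039/2189) = 33817837/18750186 + 13039/2189 = 318510920447/41044157154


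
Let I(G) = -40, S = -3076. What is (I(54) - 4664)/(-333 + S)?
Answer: 672/487 ≈ 1.3799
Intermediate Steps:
(I(54) - 4664)/(-333 + S) = (-40 - 4664)/(-333 - 3076) = -4704/(-3409) = -4704*(-1/3409) = 672/487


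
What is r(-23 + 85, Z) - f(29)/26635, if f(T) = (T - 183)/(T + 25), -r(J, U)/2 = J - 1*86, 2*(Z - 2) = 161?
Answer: 4931291/102735 ≈ 48.000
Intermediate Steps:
Z = 165/2 (Z = 2 + (½)*161 = 2 + 161/2 = 165/2 ≈ 82.500)
r(J, U) = 172 - 2*J (r(J, U) = -2*(J - 1*86) = -2*(J - 86) = -2*(-86 + J) = 172 - 2*J)
f(T) = (-183 + T)/(25 + T)
r(-23 + 85, Z) - f(29)/26635 = (172 - 2*(-23 + 85)) - (-183 + 29)/(25 + 29)/26635 = (172 - 2*62) - -154/54/26635 = (172 - 124) - (1/54)*(-154)/26635 = 48 - (-77)/(27*26635) = 48 - 1*(-11/102735) = 48 + 11/102735 = 4931291/102735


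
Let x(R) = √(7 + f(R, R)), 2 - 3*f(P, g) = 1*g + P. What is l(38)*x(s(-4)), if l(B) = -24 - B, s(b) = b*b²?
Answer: -62*√453/3 ≈ -439.87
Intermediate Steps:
f(P, g) = ⅔ - P/3 - g/3 (f(P, g) = ⅔ - (1*g + P)/3 = ⅔ - (g + P)/3 = ⅔ - (P + g)/3 = ⅔ + (-P/3 - g/3) = ⅔ - P/3 - g/3)
s(b) = b³
x(R) = √(23/3 - 2*R/3) (x(R) = √(7 + (⅔ - R/3 - R/3)) = √(7 + (⅔ - 2*R/3)) = √(23/3 - 2*R/3))
l(38)*x(s(-4)) = (-24 - 1*38)*(√(69 - 6*(-4)³)/3) = (-24 - 38)*(√(69 - 6*(-64))/3) = -62*√(69 + 384)/3 = -62*√453/3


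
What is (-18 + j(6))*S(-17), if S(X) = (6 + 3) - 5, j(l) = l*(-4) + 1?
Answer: -164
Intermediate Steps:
j(l) = 1 - 4*l (j(l) = -4*l + 1 = 1 - 4*l)
S(X) = 4 (S(X) = 9 - 5 = 4)
(-18 + j(6))*S(-17) = (-18 + (1 - 4*6))*4 = (-18 + (1 - 24))*4 = (-18 - 23)*4 = -41*4 = -164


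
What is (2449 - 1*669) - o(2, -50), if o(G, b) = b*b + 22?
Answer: -742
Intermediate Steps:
o(G, b) = 22 + b² (o(G, b) = b² + 22 = 22 + b²)
(2449 - 1*669) - o(2, -50) = (2449 - 1*669) - (22 + (-50)²) = (2449 - 669) - (22 + 2500) = 1780 - 1*2522 = 1780 - 2522 = -742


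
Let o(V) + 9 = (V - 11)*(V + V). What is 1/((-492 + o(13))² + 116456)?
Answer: 1/318057 ≈ 3.1441e-6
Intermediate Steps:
o(V) = -9 + 2*V*(-11 + V) (o(V) = -9 + (V - 11)*(V + V) = -9 + (-11 + V)*(2*V) = -9 + 2*V*(-11 + V))
1/((-492 + o(13))² + 116456) = 1/((-492 + (-9 - 22*13 + 2*13²))² + 116456) = 1/((-492 + (-9 - 286 + 2*169))² + 116456) = 1/((-492 + (-9 - 286 + 338))² + 116456) = 1/((-492 + 43)² + 116456) = 1/((-449)² + 116456) = 1/(201601 + 116456) = 1/318057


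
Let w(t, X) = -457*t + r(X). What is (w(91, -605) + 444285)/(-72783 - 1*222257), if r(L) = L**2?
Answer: -768723/295040 ≈ -2.6055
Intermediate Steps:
w(t, X) = X**2 - 457*t (w(t, X) = -457*t + X**2 = X**2 - 457*t)
(w(91, -605) + 444285)/(-72783 - 1*222257) = (((-605)**2 - 457*91) + 444285)/(-72783 - 1*222257) = ((366025 - 41587) + 444285)/(-72783 - 222257) = (324438 + 444285)/(-295040) = 768723*(-1/295040) = -768723/295040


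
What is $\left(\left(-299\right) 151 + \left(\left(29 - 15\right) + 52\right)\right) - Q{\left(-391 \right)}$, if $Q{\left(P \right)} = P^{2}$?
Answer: $-197964$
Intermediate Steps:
$\left(\left(-299\right) 151 + \left(\left(29 - 15\right) + 52\right)\right) - Q{\left(-391 \right)} = \left(\left(-299\right) 151 + \left(\left(29 - 15\right) + 52\right)\right) - \left(-391\right)^{2} = \left(-45149 + \left(14 + 52\right)\right) - 152881 = \left(-45149 + 66\right) - 152881 = -45083 - 152881 = -197964$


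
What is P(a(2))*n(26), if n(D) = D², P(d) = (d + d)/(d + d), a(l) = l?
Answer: 676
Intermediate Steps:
P(d) = 1 (P(d) = (2*d)/((2*d)) = (2*d)*(1/(2*d)) = 1)
P(a(2))*n(26) = 1*26² = 1*676 = 676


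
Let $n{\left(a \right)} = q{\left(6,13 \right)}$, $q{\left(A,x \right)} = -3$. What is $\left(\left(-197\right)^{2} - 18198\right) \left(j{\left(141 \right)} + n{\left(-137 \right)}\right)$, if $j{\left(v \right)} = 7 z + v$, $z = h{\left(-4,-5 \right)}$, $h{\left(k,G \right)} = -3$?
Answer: $2411487$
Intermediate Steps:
$z = -3$
$j{\left(v \right)} = -21 + v$ ($j{\left(v \right)} = 7 \left(-3\right) + v = -21 + v$)
$n{\left(a \right)} = -3$
$\left(\left(-197\right)^{2} - 18198\right) \left(j{\left(141 \right)} + n{\left(-137 \right)}\right) = \left(\left(-197\right)^{2} - 18198\right) \left(\left(-21 + 141\right) - 3\right) = \left(38809 - 18198\right) \left(120 - 3\right) = 20611 \cdot 117 = 2411487$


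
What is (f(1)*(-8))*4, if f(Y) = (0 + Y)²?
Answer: -32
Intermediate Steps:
f(Y) = Y²
(f(1)*(-8))*4 = (1²*(-8))*4 = (1*(-8))*4 = -8*4 = -32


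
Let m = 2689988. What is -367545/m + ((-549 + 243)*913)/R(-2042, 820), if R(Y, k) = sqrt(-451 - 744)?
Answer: -367545/2689988 + 279378*I*sqrt(1195)/1195 ≈ -0.13663 + 8081.8*I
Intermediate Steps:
R(Y, k) = I*sqrt(1195) (R(Y, k) = sqrt(-1195) = I*sqrt(1195))
-367545/m + ((-549 + 243)*913)/R(-2042, 820) = -367545/2689988 + ((-549 + 243)*913)/((I*sqrt(1195))) = -367545*1/2689988 + (-306*913)*(-I*sqrt(1195)/1195) = -367545/2689988 - (-279378)*I*sqrt(1195)/1195 = -367545/2689988 + 279378*I*sqrt(1195)/1195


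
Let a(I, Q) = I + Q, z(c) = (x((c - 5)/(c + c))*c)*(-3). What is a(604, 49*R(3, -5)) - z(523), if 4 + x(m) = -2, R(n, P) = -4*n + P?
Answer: -9643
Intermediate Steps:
R(n, P) = P - 4*n
x(m) = -6 (x(m) = -4 - 2 = -6)
z(c) = 18*c (z(c) = -6*c*(-3) = 18*c)
a(604, 49*R(3, -5)) - z(523) = (604 + 49*(-5 - 4*3)) - 18*523 = (604 + 49*(-5 - 12)) - 1*9414 = (604 + 49*(-17)) - 9414 = (604 - 833) - 9414 = -229 - 9414 = -9643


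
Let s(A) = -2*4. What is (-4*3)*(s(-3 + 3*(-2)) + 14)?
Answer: -72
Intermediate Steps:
s(A) = -8
(-4*3)*(s(-3 + 3*(-2)) + 14) = (-4*3)*(-8 + 14) = -12*6 = -72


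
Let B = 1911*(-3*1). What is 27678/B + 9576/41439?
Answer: -912322/198471 ≈ -4.5968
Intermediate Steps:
B = -5733 (B = 1911*(-3) = -5733)
27678/B + 9576/41439 = 27678/(-5733) + 9576/41439 = 27678*(-1/5733) + 9576*(1/41439) = -1318/273 + 168/727 = -912322/198471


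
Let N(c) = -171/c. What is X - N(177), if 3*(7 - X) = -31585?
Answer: 1864925/177 ≈ 10536.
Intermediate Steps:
X = 31606/3 (X = 7 - ⅓*(-31585) = 7 + 31585/3 = 31606/3 ≈ 10535.)
X - N(177) = 31606/3 - (-171)/177 = 31606/3 - 1*(-57/59) = 31606/3 + 57/59 = 1864925/177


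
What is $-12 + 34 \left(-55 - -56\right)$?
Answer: $22$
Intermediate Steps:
$-12 + 34 \left(-55 - -56\right) = -12 + 34 \left(-55 + 56\right) = -12 + 34 \cdot 1 = -12 + 34 = 22$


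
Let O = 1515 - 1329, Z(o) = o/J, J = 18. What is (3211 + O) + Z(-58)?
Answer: 30544/9 ≈ 3393.8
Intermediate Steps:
Z(o) = o/18
O = 186
(3211 + O) + Z(-58) = (3211 + 186) + (1/18)*(-58) = 3397 - 29/9 = 30544/9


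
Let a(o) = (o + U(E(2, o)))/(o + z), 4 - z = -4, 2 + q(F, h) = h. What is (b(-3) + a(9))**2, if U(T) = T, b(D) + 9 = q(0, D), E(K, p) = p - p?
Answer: 52441/289 ≈ 181.46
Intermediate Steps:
E(K, p) = 0
q(F, h) = -2 + h
b(D) = -11 + D (b(D) = -9 + (-2 + D) = -11 + D)
z = 8 (z = 4 - 1*(-4) = 4 + 4 = 8)
a(o) = o/(8 + o) (a(o) = (o + 0)/(o + 8) = o/(8 + o))
(b(-3) + a(9))**2 = ((-11 - 3) + 9/(8 + 9))**2 = (-14 + 9/17)**2 = (-229/17)**2 = 52441/289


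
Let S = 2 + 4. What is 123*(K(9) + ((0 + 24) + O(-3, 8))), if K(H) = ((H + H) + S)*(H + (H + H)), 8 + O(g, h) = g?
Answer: 81303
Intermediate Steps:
O(g, h) = -8 + g
S = 6
K(H) = 3*H*(6 + 2*H) (K(H) = ((H + H) + 6)*(H + (H + H)) = (2*H + 6)*(H + 2*H) = (6 + 2*H)*(3*H) = 3*H*(6 + 2*H))
123*(K(9) + ((0 + 24) + O(-3, 8))) = 123*(6*9*(3 + 9) + ((0 + 24) + (-8 - 3))) = 123*(6*9*12 + (24 - 11)) = 123*(648 + 13) = 123*661 = 81303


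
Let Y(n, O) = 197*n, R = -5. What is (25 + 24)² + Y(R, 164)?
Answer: 1416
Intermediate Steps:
(25 + 24)² + Y(R, 164) = (25 + 24)² + 197*(-5) = 49² - 985 = 2401 - 985 = 1416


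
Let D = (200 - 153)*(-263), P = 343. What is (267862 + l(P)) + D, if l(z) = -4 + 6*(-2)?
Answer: 255485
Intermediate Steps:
D = -12361 (D = 47*(-263) = -12361)
l(z) = -16 (l(z) = -4 - 12 = -16)
(267862 + l(P)) + D = (267862 - 16) - 12361 = 267846 - 12361 = 255485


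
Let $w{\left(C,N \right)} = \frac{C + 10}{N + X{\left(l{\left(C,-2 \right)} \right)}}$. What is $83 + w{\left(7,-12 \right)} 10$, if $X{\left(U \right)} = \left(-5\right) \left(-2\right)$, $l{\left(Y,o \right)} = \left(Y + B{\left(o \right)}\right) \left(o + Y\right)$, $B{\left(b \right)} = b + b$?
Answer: $-2$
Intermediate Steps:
$B{\left(b \right)} = 2 b$
$l{\left(Y,o \right)} = \left(Y + o\right) \left(Y + 2 o\right)$ ($l{\left(Y,o \right)} = \left(Y + 2 o\right) \left(o + Y\right) = \left(Y + 2 o\right) \left(Y + o\right) = \left(Y + o\right) \left(Y + 2 o\right)$)
$X{\left(U \right)} = 10$
$w{\left(C,N \right)} = \frac{10 + C}{10 + N}$ ($w{\left(C,N \right)} = \frac{C + 10}{N + 10} = \frac{10 + C}{10 + N}$)
$83 + w{\left(7,-12 \right)} 10 = 83 + \frac{10 + 7}{10 - 12} \cdot 10 = 83 + \frac{1}{-2} \cdot 17 \cdot 10 = 83 + \left(- \frac{1}{2}\right) 17 \cdot 10 = 83 - 85 = -2$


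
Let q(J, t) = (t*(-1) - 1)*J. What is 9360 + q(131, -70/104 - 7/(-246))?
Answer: 59568797/6396 ≈ 9313.4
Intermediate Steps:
q(J, t) = J*(-1 - t) (q(J, t) = (-t - 1)*J = (-1 - t)*J = J*(-1 - t))
9360 + q(131, -70/104 - 7/(-246)) = 9360 - 1*131*(1 + (-70/104 - 7/(-246))) = 9360 - 1*131*(1 + (-70*1/104 - 7*(-1/246))) = 9360 - 1*131*(1 + (-35/52 + 7/246)) = 9360 - 1*131*(1 - 4123/6396) = 9360 - 1*131*2273/6396 = 9360 - 297763/6396 = 59568797/6396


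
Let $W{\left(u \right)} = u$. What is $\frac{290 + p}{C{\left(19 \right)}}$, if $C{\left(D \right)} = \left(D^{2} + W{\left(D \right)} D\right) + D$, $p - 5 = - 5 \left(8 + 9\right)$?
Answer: $\frac{70}{247} \approx 0.2834$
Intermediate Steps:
$p = -80$ ($p = 5 - 5 \left(8 + 9\right) = 5 - 85 = -80$)
$C{\left(D \right)} = D + 2 D^{2}$ ($C{\left(D \right)} = \left(D^{2} + D D\right) + D = \left(D^{2} + D^{2}\right) + D = 2 D^{2} + D = D + 2 D^{2}$)
$\frac{290 + p}{C{\left(19 \right)}} = \frac{290 - 80}{19 \left(1 + 2 \cdot 19\right)} = \frac{210}{19 \left(1 + 38\right)} = \frac{210}{19 \cdot 39} = \frac{210}{741} = 210 \cdot \frac{1}{741} = \frac{70}{247}$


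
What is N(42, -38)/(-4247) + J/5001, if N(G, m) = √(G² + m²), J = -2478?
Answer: -826/1667 - 2*√802/4247 ≈ -0.50884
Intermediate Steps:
N(42, -38)/(-4247) + J/5001 = √(42² + (-38)²)/(-4247) - 2478/5001 = √(1764 + 1444)*(-1/4247) - 2478*1/5001 = √3208*(-1/4247) - 826/1667 = (2*√802)*(-1/4247) - 826/1667 = -2*√802/4247 - 826/1667 = -826/1667 - 2*√802/4247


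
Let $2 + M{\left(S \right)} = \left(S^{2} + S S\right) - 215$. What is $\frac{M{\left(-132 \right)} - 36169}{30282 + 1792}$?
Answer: $- \frac{769}{16037} \approx -0.047952$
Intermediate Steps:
$M{\left(S \right)} = -217 + 2 S^{2}$ ($M{\left(S \right)} = -2 - \left(215 - S^{2} - S S\right) = -2 + \left(\left(S^{2} + S^{2}\right) - 215\right) = -2 + \left(2 S^{2} - 215\right) = -2 + \left(-215 + 2 S^{2}\right) = -217 + 2 S^{2}$)
$\frac{M{\left(-132 \right)} - 36169}{30282 + 1792} = \frac{\left(-217 + 2 \left(-132\right)^{2}\right) - 36169}{30282 + 1792} = \frac{\left(-217 + 2 \cdot 17424\right) - 36169}{32074} = \left(\left(-217 + 34848\right) - 36169\right) \frac{1}{32074} = \left(34631 - 36169\right) \frac{1}{32074} = \left(-1538\right) \frac{1}{32074} = - \frac{769}{16037}$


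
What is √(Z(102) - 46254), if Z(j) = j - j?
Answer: I*√46254 ≈ 215.07*I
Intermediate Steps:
Z(j) = 0
√(Z(102) - 46254) = √(0 - 46254) = √(-46254) = I*√46254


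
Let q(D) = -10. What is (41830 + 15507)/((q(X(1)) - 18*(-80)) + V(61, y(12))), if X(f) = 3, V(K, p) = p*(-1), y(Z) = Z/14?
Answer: 401359/10004 ≈ 40.120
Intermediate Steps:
y(Z) = Z/14 (y(Z) = Z*(1/14) = Z/14)
V(K, p) = -p
(41830 + 15507)/((q(X(1)) - 18*(-80)) + V(61, y(12))) = (41830 + 15507)/((-10 - 18*(-80)) - 12/14) = 57337/((-10 + 1440) - 1*6/7) = 57337/(1430 - 6/7) = 57337/(10004/7) = 57337*(7/10004) = 401359/10004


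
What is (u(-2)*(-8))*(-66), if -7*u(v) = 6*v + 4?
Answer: 4224/7 ≈ 603.43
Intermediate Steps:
u(v) = -4/7 - 6*v/7 (u(v) = -(6*v + 4)/7 = -(4 + 6*v)/7 = -4/7 - 6*v/7)
(u(-2)*(-8))*(-66) = ((-4/7 - 6/7*(-2))*(-8))*(-66) = ((-4/7 + 12/7)*(-8))*(-66) = ((8/7)*(-8))*(-66) = -64/7*(-66) = 4224/7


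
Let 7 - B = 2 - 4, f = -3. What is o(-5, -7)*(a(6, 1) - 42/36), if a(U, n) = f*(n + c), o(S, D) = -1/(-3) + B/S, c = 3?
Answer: 869/45 ≈ 19.311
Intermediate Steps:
B = 9 (B = 7 - (2 - 4) = 7 - 1*(-2) = 7 + 2 = 9)
o(S, D) = ⅓ + 9/S (o(S, D) = -1/(-3) + 9/S = -1*(-⅓) + 9/S = ⅓ + 9/S)
a(U, n) = -9 - 3*n (a(U, n) = -3*(n + 3) = -3*(3 + n) = -9 - 3*n)
o(-5, -7)*(a(6, 1) - 42/36) = ((⅓)*(27 - 5)/(-5))*((-9 - 3*1) - 42/36) = ((⅓)*(-⅕)*22)*((-9 - 3) - 42*1/36) = -22*(-12 - 7/6)/15 = -22/15*(-79/6) = 869/45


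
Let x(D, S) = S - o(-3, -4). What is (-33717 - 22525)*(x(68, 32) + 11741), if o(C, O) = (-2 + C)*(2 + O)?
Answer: -661574646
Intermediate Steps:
x(D, S) = -10 + S (x(D, S) = S - (-4 - 2*(-4) + 2*(-3) - 3*(-4)) = S - (-4 + 8 - 6 + 12) = S - 1*10 = S - 10 = -10 + S)
(-33717 - 22525)*(x(68, 32) + 11741) = (-33717 - 22525)*((-10 + 32) + 11741) = -56242*(22 + 11741) = -56242*11763 = -661574646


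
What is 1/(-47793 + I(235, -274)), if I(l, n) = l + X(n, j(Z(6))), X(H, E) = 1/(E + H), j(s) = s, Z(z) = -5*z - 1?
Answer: -305/14505191 ≈ -2.1027e-5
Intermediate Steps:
Z(z) = -1 - 5*z
I(l, n) = l + 1/(-31 + n) (I(l, n) = l + 1/((-1 - 5*6) + n) = l + 1/((-1 - 30) + n) = l + 1/(-31 + n))
1/(-47793 + I(235, -274)) = 1/(-47793 + (1 + 235*(-31 - 274))/(-31 - 274)) = 1/(-47793 + (1 + 235*(-305))/(-305)) = 1/(-47793 - (1 - 71675)/305) = 1/(-47793 - 1/305*(-71674)) = 1/(-47793 + 71674/305) = 1/(-14505191/305) = -305/14505191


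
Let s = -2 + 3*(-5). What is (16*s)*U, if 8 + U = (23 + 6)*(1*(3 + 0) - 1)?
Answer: -13600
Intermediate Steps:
s = -17 (s = -2 - 15 = -17)
U = 50 (U = -8 + (23 + 6)*(1*(3 + 0) - 1) = -8 + 29*(1*3 - 1) = -8 + 29*(3 - 1) = -8 + 29*2 = -8 + 58 = 50)
(16*s)*U = (16*(-17))*50 = -272*50 = -13600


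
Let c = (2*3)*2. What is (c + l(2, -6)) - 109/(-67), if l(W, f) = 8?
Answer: 1449/67 ≈ 21.627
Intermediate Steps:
c = 12 (c = 6*2 = 12)
(c + l(2, -6)) - 109/(-67) = (12 + 8) - 109/(-67) = 20 - 109*(-1/67) = 20 + 109/67 = 1449/67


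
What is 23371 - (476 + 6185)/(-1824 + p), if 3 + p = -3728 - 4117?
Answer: 226050973/9672 ≈ 23372.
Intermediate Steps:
p = -7848 (p = -3 + (-3728 - 4117) = -3 - 7845 = -7848)
23371 - (476 + 6185)/(-1824 + p) = 23371 - (476 + 6185)/(-1824 - 7848) = 23371 - 6661/(-9672) = 23371 - 6661*(-1)/9672 = 23371 - 1*(-6661/9672) = 23371 + 6661/9672 = 226050973/9672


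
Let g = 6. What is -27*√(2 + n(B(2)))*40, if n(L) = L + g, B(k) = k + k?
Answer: -2160*√3 ≈ -3741.2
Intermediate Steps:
B(k) = 2*k
n(L) = 6 + L (n(L) = L + 6 = 6 + L)
-27*√(2 + n(B(2)))*40 = -27*√(2 + (6 + 2*2))*40 = -27*√(2 + (6 + 4))*40 = -27*√(2 + 10)*40 = -54*√3*40 = -2160*√3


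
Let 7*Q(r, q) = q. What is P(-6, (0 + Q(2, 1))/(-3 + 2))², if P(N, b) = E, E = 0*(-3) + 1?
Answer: 1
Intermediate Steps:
Q(r, q) = q/7
E = 1 (E = 0 + 1 = 1)
P(N, b) = 1
P(-6, (0 + Q(2, 1))/(-3 + 2))² = 1² = 1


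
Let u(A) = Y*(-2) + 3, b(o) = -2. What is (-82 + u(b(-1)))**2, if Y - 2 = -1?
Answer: 6561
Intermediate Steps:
Y = 1 (Y = 2 - 1 = 1)
u(A) = 1 (u(A) = 1*(-2) + 3 = -2 + 3 = 1)
(-82 + u(b(-1)))**2 = (-82 + 1)**2 = (-81)**2 = 6561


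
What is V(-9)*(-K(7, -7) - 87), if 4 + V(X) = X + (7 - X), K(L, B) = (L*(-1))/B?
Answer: -264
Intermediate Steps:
K(L, B) = -L/B (K(L, B) = (-L)/B = -L/B)
V(X) = 3 (V(X) = -4 + (X + (7 - X)) = -4 + 7 = 3)
V(-9)*(-K(7, -7) - 87) = 3*(-(-1)*7/(-7) - 87) = 3*(-(-1)*7*(-1)/7 - 87) = 3*(-1*1 - 87) = 3*(-1 - 87) = 3*(-88) = -264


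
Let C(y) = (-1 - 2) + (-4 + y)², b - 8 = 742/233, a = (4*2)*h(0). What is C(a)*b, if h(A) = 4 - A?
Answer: 2035286/233 ≈ 8735.1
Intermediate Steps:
a = 32 (a = (4*2)*(4 - 1*0) = 8*(4 + 0) = 8*4 = 32)
b = 2606/233 (b = 8 + 742/233 = 2606/233 ≈ 11.185)
C(y) = -3 + (-4 + y)²
C(a)*b = (-3 + (-4 + 32)²)*(2606/233) = (-3 + 28²)*(2606/233) = (-3 + 784)*(2606/233) = 781*(2606/233) = 2035286/233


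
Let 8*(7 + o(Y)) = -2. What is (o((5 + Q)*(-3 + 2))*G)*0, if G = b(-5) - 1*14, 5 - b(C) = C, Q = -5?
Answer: 0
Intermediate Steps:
o(Y) = -29/4 (o(Y) = -7 + (⅛)*(-2) = -7 - ¼ = -29/4)
b(C) = 5 - C
G = -4 (G = (5 - 1*(-5)) - 1*14 = (5 + 5) - 14 = 10 - 14 = -4)
(o((5 + Q)*(-3 + 2))*G)*0 = -29/4*(-4)*0 = 29*0 = 0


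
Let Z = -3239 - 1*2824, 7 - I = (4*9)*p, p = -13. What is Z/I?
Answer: -6063/475 ≈ -12.764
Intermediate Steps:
I = 475 (I = 7 - 4*9*(-13) = 7 - 36*(-13) = 7 - 1*(-468) = 7 + 468 = 475)
Z = -6063 (Z = -3239 - 2824 = -6063)
Z/I = -6063/475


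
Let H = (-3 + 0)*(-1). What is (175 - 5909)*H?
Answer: -17202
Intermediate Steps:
H = 3 (H = -3*(-1) = 3)
(175 - 5909)*H = (175 - 5909)*3 = -5734*3 = -17202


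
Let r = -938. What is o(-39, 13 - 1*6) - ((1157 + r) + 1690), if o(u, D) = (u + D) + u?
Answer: -1980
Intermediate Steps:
o(u, D) = D + 2*u (o(u, D) = (D + u) + u = D + 2*u)
o(-39, 13 - 1*6) - ((1157 + r) + 1690) = ((13 - 1*6) + 2*(-39)) - ((1157 - 938) + 1690) = ((13 - 6) - 78) - (219 + 1690) = (7 - 78) - 1*1909 = -71 - 1909 = -1980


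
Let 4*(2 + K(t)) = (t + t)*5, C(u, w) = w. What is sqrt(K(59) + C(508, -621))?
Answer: I*sqrt(1902)/2 ≈ 21.806*I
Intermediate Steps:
K(t) = -2 + 5*t/2 (K(t) = -2 + ((t + t)*5)/4 = -2 + ((2*t)*5)/4 = -2 + (10*t)/4 = -2 + 5*t/2)
sqrt(K(59) + C(508, -621)) = sqrt((-2 + (5/2)*59) - 621) = sqrt((-2 + 295/2) - 621) = sqrt(291/2 - 621) = sqrt(-951/2) = I*sqrt(1902)/2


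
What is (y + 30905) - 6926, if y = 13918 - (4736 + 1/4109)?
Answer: 136258548/4109 ≈ 33161.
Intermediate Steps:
y = 37728837/4109 (y = 13918 - (4736 + 1/4109) = 13918 - 1*19460225/4109 = 13918 - 19460225/4109 = 37728837/4109 ≈ 9182.0)
(y + 30905) - 6926 = (37728837/4109 + 30905) - 6926 = 164717482/4109 - 6926 = 136258548/4109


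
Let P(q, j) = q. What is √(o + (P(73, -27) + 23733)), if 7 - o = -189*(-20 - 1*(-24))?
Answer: √24569 ≈ 156.75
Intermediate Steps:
o = 763 (o = 7 - (-189)*(-20 - 1*(-24)) = 7 - (-189)*(-20 + 24) = 7 - (-189)*4 = 7 - 1*(-756) = 7 + 756 = 763)
√(o + (P(73, -27) + 23733)) = √(763 + (73 + 23733)) = √(763 + 23806) = √24569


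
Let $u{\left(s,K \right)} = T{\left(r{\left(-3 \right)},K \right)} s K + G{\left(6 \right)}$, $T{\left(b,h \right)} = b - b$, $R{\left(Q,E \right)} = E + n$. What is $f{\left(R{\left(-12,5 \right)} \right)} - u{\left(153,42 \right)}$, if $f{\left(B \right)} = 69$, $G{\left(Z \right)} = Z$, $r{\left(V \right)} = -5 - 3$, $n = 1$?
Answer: $63$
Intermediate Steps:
$r{\left(V \right)} = -8$
$R{\left(Q,E \right)} = 1 + E$ ($R{\left(Q,E \right)} = E + 1 = 1 + E$)
$T{\left(b,h \right)} = 0$
$u{\left(s,K \right)} = 6$ ($u{\left(s,K \right)} = 0 s K + 6 = 0 K + 6 = 0 + 6 = 6$)
$f{\left(R{\left(-12,5 \right)} \right)} - u{\left(153,42 \right)} = 69 - 6 = 63$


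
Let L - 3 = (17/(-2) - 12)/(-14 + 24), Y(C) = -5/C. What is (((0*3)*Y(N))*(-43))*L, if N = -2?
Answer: 0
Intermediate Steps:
L = 19/20 (L = 3 + (17/(-2) - 12)/(-14 + 24) = 3 + (17*(-1/2) - 12)/10 = 3 + (-17/2 - 12)*(1/10) = 3 - 41/2*1/10 = 3 - 41/20 = 19/20 ≈ 0.95000)
(((0*3)*Y(N))*(-43))*L = (((0*3)*(-5/(-2)))*(-43))*(19/20) = ((0*(-5*(-1/2)))*(-43))*(19/20) = ((0*(5/2))*(-43))*(19/20) = (0*(-43))*(19/20) = 0*(19/20) = 0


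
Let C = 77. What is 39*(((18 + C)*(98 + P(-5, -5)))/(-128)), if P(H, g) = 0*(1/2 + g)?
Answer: -181545/64 ≈ -2836.6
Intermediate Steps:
P(H, g) = 0 (P(H, g) = 0*(½ + g) = 0)
39*(((18 + C)*(98 + P(-5, -5)))/(-128)) = 39*(((18 + 77)*(98 + 0))/(-128)) = 39*((95*98)*(-1/128)) = 39*(9310*(-1/128)) = 39*(-4655/64) = -181545/64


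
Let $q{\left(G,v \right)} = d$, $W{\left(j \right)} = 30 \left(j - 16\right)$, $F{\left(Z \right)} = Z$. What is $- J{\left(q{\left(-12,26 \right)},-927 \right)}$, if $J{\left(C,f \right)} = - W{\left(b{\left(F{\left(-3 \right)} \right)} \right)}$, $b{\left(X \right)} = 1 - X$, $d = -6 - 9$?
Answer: $-360$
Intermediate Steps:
$d = -15$ ($d = -6 - 9 = -15$)
$W{\left(j \right)} = -480 + 30 j$ ($W{\left(j \right)} = 30 \left(-16 + j\right) = -480 + 30 j$)
$q{\left(G,v \right)} = -15$
$J{\left(C,f \right)} = 360$ ($J{\left(C,f \right)} = - (-480 + 30 \left(1 - -3\right)) = - (-480 + 30 \left(1 + 3\right)) = - (-480 + 30 \cdot 4) = - (-480 + 120) = \left(-1\right) \left(-360\right) = 360$)
$- J{\left(q{\left(-12,26 \right)},-927 \right)} = \left(-1\right) 360 = -360$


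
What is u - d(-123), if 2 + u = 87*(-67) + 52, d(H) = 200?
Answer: -5979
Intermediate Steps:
u = -5779 (u = -2 + (87*(-67) + 52) = -2 + (-5829 + 52) = -2 - 5777 = -5779)
u - d(-123) = -5779 - 1*200 = -5779 - 200 = -5979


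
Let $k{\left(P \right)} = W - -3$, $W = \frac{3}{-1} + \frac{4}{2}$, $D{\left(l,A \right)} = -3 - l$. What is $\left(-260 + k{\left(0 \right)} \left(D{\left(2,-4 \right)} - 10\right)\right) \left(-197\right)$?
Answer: $57130$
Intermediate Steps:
$W = -1$ ($W = 3 \left(-1\right) + 4 \cdot \frac{1}{2} = -3 + 2 = -1$)
$k{\left(P \right)} = 2$ ($k{\left(P \right)} = -1 - -3 = -1 + 3 = 2$)
$\left(-260 + k{\left(0 \right)} \left(D{\left(2,-4 \right)} - 10\right)\right) \left(-197\right) = \left(-260 + 2 \left(\left(-3 - 2\right) - 10\right)\right) \left(-197\right) = \left(-260 + 2 \left(-5 - 10\right)\right) \left(-197\right) = \left(-260 + 2 \left(-15\right)\right) \left(-197\right) = \left(-260 - 30\right) \left(-197\right) = \left(-290\right) \left(-197\right) = 57130$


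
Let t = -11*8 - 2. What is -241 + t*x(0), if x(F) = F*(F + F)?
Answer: -241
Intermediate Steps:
x(F) = 2*F² (x(F) = F*(2*F) = 2*F²)
t = -90 (t = -88 - 2 = -90)
-241 + t*x(0) = -241 - 180*0² = -241 - 180*0 = -241 - 90*0 = -241 + 0 = -241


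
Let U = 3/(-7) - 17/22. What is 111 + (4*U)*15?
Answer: 2997/77 ≈ 38.922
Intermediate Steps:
U = -185/154 (U = 3*(-1/7) - 17*1/22 = -3/7 - 17/22 = -185/154 ≈ -1.2013)
111 + (4*U)*15 = 111 + (4*(-185/154))*15 = 111 - 370/77*15 = 111 - 5550/77 = 2997/77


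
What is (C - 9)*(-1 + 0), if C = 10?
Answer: -1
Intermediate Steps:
(C - 9)*(-1 + 0) = (10 - 9)*(-1 + 0) = 1*(-1) = -1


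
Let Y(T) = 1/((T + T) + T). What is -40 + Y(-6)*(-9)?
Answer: -79/2 ≈ -39.500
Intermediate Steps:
Y(T) = 1/(3*T) (Y(T) = 1/(2*T + T) = 1/(3*T))
-40 + Y(-6)*(-9) = -40 + ((1/3)/(-6))*(-9) = -40 + ((1/3)*(-1/6))*(-9) = -40 - 1/18*(-9) = -40 + 1/2 = -79/2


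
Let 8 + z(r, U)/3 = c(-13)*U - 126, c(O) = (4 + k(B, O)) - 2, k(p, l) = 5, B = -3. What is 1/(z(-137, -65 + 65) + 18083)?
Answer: 1/17681 ≈ 5.6558e-5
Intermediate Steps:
c(O) = 7 (c(O) = (4 + 5) - 2 = 9 - 2 = 7)
z(r, U) = -402 + 21*U (z(r, U) = -24 + 3*(7*U - 126) = -24 + 3*(-126 + 7*U) = -24 + (-378 + 21*U) = -402 + 21*U)
1/(z(-137, -65 + 65) + 18083) = 1/((-402 + 21*(-65 + 65)) + 18083) = 1/((-402 + 21*0) + 18083) = 1/((-402 + 0) + 18083) = 1/(-402 + 18083) = 1/17681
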